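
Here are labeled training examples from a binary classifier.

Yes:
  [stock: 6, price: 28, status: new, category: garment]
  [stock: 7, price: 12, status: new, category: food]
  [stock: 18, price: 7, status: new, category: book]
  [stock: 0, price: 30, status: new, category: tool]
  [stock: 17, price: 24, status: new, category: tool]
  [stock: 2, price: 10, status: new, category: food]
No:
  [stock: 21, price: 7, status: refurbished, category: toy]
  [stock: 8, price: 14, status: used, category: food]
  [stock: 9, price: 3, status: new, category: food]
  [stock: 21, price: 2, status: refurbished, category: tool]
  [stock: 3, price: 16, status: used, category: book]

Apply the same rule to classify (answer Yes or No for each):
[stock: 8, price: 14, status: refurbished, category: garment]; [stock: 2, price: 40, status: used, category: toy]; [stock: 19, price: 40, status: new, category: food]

'Yes' ⟺ status is new AND price ≥ 7.
[stock: 8, price: 14, status: refurbished, category: garment] → status is refurbished, price = 14 → No.
[stock: 2, price: 40, status: used, category: toy] → status is used, price = 40 → No.
[stock: 19, price: 40, status: new, category: food] → status is new, price = 40 → Yes.

No, No, Yes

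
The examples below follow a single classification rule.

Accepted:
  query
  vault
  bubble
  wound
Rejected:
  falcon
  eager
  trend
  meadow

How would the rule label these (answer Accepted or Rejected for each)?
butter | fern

Looking at the examples, the only property every 'Accepted' case has and every 'Rejected' case lacks is: contains 'u'.
butter — has 'u', hence Accepted. fern — no 'u', hence Rejected.

Accepted, Rejected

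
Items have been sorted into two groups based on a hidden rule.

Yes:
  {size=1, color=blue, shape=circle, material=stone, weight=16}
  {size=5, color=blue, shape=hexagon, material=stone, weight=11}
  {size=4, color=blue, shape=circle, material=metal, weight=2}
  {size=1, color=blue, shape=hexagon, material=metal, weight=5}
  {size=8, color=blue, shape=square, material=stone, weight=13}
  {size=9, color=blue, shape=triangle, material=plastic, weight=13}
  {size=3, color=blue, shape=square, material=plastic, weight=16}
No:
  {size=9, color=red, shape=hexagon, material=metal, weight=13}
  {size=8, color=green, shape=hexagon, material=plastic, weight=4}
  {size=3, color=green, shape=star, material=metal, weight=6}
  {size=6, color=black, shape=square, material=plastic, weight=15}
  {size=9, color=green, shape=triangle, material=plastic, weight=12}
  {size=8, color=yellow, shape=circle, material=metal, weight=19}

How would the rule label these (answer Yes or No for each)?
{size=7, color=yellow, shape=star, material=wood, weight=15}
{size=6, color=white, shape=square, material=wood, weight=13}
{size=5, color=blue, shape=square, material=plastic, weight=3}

Every 'Yes' example satisfies: color is blue. None of the 'No' examples do.
{size=7, color=yellow, shape=star, material=wood, weight=15}: No (color is yellow). {size=6, color=white, shape=square, material=wood, weight=13}: No (color is white). {size=5, color=blue, shape=square, material=plastic, weight=3}: Yes (color is blue).

No, No, Yes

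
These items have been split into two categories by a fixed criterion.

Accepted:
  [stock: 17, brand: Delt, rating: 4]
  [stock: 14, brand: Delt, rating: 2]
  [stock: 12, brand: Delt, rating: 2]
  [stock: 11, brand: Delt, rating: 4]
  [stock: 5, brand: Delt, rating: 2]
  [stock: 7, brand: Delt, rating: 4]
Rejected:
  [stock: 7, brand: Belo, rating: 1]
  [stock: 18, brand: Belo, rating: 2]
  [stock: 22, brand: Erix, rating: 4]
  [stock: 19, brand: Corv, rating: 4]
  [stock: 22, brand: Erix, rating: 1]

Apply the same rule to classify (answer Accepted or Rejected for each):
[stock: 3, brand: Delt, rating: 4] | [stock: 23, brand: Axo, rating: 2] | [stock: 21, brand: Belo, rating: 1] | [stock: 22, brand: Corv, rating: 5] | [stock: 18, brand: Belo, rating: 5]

All 'Accepted' examples share one property — brand is Delt — and every 'Rejected' example lacks it.
[stock: 3, brand: Delt, rating: 4] → brand is Delt → Accepted.
[stock: 23, brand: Axo, rating: 2] → brand is Axo → Rejected.
[stock: 21, brand: Belo, rating: 1] → brand is Belo → Rejected.
[stock: 22, brand: Corv, rating: 5] → brand is Corv → Rejected.
[stock: 18, brand: Belo, rating: 5] → brand is Belo → Rejected.

Accepted, Rejected, Rejected, Rejected, Rejected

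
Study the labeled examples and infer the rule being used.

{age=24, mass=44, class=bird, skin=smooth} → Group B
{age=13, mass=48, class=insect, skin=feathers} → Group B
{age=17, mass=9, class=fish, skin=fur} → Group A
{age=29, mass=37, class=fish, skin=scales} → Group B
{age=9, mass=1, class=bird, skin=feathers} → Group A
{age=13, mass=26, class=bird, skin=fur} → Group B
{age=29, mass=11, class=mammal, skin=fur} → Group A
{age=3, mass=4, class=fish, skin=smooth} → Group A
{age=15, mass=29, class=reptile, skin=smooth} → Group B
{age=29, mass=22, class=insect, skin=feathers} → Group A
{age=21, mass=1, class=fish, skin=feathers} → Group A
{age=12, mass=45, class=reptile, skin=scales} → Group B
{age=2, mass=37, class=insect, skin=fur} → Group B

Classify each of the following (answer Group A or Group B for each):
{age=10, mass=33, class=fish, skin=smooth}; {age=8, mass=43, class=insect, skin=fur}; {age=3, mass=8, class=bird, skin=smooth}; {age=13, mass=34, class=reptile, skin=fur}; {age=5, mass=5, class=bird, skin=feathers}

Every 'Group A' example satisfies: mass ≤ 22. None of the 'Group B' examples do.
{age=10, mass=33, class=fish, skin=smooth} → mass = 33 → Group B.
{age=8, mass=43, class=insect, skin=fur} → mass = 43 → Group B.
{age=3, mass=8, class=bird, skin=smooth} → mass = 8 → Group A.
{age=13, mass=34, class=reptile, skin=fur} → mass = 34 → Group B.
{age=5, mass=5, class=bird, skin=feathers} → mass = 5 → Group A.

Group B, Group B, Group A, Group B, Group A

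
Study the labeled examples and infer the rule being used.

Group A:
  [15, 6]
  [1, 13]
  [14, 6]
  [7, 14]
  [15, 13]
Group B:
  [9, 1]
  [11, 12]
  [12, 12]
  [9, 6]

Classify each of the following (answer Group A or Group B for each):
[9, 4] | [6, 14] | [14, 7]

Group B, Group A, Group A

'Group A' ⟺ max ≥ 13.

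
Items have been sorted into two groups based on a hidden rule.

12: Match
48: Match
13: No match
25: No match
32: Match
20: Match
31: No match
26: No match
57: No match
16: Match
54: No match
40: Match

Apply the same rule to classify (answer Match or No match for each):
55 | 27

No match, No match

A rule that fits every label: multiple of 4 — true of each 'Match' example, false of each 'No match' one.
55 → 55 = 4·13 + 3 → No match. 27 → 27 = 4·6 + 3 → No match.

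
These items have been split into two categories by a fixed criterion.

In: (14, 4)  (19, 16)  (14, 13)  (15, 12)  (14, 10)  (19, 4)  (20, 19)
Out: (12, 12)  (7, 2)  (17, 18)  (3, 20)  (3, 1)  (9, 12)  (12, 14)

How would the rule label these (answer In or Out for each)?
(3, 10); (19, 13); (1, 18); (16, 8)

All 'In' examples share one property — first > second AND sum ≥ 18 — and every 'Out' example lacks it.
(3, 10): Out (3 < 10, 3+10 = 13). (19, 13): In (19 > 13, 19+13 = 32). (1, 18): Out (1 < 18, 1+18 = 19). (16, 8): In (16 > 8, 16+8 = 24).

Out, In, Out, In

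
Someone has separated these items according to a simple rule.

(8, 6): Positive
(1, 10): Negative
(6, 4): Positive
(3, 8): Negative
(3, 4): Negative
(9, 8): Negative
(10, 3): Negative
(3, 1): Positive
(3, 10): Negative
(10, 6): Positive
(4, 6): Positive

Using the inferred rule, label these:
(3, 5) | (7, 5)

The common property of the 'Positive' items is: sum is even. No 'Negative' item has it.
(3, 5): 3+5 = 8 — satisfies this, so Positive. (7, 5): 7+5 = 12 — satisfies this, so Positive.

Positive, Positive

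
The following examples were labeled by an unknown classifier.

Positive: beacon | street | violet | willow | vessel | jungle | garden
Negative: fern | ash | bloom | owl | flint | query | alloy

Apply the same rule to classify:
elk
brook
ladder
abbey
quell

Negative, Negative, Positive, Negative, Negative

The classifier is using: length 6.
elk: length 3, doesn't match → Negative.
brook: length 5, doesn't match → Negative.
ladder: length 6, satisfies this → Positive.
abbey: length 5, doesn't match → Negative.
quell: length 5, doesn't match → Negative.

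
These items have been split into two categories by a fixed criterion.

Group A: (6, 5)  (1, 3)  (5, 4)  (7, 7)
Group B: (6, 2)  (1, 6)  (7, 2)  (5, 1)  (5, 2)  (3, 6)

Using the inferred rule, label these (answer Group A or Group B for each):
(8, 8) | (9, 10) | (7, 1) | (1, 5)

Group A, Group A, Group B, Group B

The pattern is that an item is 'Group A' exactly when: |first − second| ≤ 2.
(8, 8): |8−8| = 0, has this property → Group A.
(9, 10): |9−10| = 1, has this property → Group A.
(7, 1): |7−1| = 6, doesn't match → Group B.
(1, 5): |1−5| = 4, doesn't match → Group B.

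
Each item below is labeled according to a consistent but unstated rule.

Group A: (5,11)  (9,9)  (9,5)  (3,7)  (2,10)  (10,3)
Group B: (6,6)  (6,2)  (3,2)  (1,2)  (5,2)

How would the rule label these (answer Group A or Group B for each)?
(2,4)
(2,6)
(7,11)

The classifier is using: max ≥ 7.
(2,4): Group B (max 4). (2,6): Group B (max 6). (7,11): Group A (max 11).

Group B, Group B, Group A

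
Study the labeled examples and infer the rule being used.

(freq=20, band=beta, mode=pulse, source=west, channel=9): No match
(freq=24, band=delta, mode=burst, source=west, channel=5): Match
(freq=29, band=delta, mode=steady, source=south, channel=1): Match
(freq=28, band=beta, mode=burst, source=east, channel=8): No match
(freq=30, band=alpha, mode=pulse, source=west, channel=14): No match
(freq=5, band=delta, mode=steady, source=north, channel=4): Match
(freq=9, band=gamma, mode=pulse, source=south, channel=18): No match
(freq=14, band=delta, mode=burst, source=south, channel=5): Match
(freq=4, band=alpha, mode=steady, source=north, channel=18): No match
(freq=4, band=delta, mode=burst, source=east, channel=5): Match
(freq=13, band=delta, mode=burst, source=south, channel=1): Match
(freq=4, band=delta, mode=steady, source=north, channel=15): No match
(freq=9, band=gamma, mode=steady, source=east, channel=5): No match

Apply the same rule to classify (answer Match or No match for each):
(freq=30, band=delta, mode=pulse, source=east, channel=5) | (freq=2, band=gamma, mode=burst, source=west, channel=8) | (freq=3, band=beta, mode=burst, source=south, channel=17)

Match, No match, No match

All 'Match' examples share one property — band is delta AND channel ≤ 5 — and every 'No match' example lacks it.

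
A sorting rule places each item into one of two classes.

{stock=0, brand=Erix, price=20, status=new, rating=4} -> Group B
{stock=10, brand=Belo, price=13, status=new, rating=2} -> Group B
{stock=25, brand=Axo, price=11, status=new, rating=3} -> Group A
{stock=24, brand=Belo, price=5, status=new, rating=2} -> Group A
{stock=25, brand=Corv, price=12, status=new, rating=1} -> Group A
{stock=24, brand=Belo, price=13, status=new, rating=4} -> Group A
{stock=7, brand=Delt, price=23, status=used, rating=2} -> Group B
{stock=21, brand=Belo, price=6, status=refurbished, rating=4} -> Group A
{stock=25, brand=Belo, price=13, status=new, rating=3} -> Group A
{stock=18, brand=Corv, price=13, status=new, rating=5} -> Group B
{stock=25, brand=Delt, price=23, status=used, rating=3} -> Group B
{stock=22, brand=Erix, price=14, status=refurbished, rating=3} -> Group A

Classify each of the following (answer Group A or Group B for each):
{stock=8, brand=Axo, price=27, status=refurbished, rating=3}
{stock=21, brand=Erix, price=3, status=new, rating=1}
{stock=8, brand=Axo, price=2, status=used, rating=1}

A rule that fits every label: stock ≥ 21 AND price ≤ 14 — true of each 'Group A' example, false of each 'Group B' one.

Group B, Group A, Group B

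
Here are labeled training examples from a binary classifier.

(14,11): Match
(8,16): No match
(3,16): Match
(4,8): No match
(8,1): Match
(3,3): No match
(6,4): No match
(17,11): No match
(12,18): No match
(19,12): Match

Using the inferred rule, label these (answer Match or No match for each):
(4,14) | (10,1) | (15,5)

No match, Match, No match

The distinguishing property — sum is odd — holds for all the 'Match' cases and none of the 'No match' cases.
(4,14): No match (4+14 = 18).
(10,1): Match (10+1 = 11).
(15,5): No match (15+5 = 20).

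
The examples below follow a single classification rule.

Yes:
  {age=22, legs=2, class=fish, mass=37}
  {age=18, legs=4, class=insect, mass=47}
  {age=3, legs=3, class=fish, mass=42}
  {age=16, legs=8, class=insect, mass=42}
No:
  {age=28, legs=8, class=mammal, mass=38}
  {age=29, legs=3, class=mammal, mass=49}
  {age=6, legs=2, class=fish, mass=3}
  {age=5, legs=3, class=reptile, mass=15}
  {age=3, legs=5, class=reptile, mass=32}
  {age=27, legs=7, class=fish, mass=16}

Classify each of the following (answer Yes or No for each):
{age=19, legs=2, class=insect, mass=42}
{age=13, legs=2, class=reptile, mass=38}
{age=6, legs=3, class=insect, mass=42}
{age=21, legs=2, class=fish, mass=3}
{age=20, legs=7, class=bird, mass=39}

Yes, Yes, Yes, No, Yes

The simplest hypothesis consistent with all the labels is: mass ≥ 37 AND age ≤ 22.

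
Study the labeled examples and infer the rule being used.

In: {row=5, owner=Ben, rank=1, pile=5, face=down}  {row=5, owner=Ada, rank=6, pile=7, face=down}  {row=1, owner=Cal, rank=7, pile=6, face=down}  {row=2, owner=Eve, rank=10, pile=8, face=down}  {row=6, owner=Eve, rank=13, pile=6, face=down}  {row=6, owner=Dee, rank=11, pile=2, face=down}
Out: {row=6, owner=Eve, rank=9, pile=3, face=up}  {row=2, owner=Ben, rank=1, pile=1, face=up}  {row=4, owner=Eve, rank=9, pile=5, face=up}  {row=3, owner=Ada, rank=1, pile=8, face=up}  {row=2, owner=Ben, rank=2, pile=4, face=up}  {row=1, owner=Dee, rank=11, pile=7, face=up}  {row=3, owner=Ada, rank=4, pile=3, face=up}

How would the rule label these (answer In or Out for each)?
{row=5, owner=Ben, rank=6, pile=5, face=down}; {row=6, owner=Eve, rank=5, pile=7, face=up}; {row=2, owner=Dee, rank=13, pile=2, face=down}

'In' ⟺ face is down.
{row=5, owner=Ben, rank=6, pile=5, face=down} — face is down, hence In. {row=6, owner=Eve, rank=5, pile=7, face=up} — face is up, hence Out. {row=2, owner=Dee, rank=13, pile=2, face=down} — face is down, hence In.

In, Out, In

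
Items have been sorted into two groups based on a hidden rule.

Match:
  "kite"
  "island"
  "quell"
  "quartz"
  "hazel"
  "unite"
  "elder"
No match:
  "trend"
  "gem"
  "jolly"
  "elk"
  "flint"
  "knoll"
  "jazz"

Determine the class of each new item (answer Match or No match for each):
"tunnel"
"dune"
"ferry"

'Match' ⟺ has ≥ 2 vowels.
"tunnel": 2 vowels — matches, so Match.
"dune": 2 vowels — matches, so Match.
"ferry": 1 vowel — fails this test, so No match.

Match, Match, No match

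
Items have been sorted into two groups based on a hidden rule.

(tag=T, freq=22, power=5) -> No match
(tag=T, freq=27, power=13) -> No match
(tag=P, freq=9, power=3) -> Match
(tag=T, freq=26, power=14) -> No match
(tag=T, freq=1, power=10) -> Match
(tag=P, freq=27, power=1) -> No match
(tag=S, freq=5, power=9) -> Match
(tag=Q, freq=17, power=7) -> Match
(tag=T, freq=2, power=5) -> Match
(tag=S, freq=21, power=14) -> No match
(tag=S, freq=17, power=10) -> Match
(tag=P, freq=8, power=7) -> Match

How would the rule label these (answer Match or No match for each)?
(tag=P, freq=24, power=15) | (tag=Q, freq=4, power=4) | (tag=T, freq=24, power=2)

No match, Match, No match

All 'Match' examples share one property — freq ≤ 17 — and every 'No match' example lacks it.
(tag=P, freq=24, power=15): freq = 24 — lacks this property, so No match.
(tag=Q, freq=4, power=4): freq = 4 — qualifies, so Match.
(tag=T, freq=24, power=2): freq = 24 — lacks this property, so No match.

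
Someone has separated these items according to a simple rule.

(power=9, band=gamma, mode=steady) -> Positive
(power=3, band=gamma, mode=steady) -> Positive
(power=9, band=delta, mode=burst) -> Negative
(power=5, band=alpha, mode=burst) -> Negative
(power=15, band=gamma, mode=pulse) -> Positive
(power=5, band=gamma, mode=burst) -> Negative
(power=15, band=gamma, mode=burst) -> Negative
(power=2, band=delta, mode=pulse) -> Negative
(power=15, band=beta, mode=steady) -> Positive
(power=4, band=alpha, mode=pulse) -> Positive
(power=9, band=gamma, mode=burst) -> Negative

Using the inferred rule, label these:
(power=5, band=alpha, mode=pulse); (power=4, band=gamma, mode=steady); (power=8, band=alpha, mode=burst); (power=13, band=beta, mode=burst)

Positive, Positive, Negative, Negative

A rule that fits every label: mode is not burst AND power ≥ 3 — true of each 'Positive' example, false of each 'Negative' one.
(power=5, band=alpha, mode=pulse): mode is pulse, power = 5 — has this property, so Positive.
(power=4, band=gamma, mode=steady): mode is steady, power = 4 — has this property, so Positive.
(power=8, band=alpha, mode=burst): mode is burst, power = 8 — does not pass, so Negative.
(power=13, band=beta, mode=burst): mode is burst, power = 13 — does not pass, so Negative.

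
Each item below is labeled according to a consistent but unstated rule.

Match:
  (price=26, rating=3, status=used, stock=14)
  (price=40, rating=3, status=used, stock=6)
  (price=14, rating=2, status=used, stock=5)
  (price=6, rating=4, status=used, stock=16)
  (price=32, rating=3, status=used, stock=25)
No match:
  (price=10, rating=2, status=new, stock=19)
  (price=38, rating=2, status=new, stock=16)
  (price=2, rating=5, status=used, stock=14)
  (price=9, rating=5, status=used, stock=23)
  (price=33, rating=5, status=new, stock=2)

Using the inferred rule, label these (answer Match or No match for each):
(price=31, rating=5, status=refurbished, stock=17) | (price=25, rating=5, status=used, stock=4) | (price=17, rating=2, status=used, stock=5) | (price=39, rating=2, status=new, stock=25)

The classifier is using: status is used AND rating ≤ 4.
(price=31, rating=5, status=refurbished, stock=17): status is refurbished, rating = 5 — does not satisfy this, so No match.
(price=25, rating=5, status=used, stock=4): status is used, rating = 5 — does not satisfy this, so No match.
(price=17, rating=2, status=used, stock=5): status is used, rating = 2 — matches, so Match.
(price=39, rating=2, status=new, stock=25): status is new, rating = 2 — does not satisfy this, so No match.

No match, No match, Match, No match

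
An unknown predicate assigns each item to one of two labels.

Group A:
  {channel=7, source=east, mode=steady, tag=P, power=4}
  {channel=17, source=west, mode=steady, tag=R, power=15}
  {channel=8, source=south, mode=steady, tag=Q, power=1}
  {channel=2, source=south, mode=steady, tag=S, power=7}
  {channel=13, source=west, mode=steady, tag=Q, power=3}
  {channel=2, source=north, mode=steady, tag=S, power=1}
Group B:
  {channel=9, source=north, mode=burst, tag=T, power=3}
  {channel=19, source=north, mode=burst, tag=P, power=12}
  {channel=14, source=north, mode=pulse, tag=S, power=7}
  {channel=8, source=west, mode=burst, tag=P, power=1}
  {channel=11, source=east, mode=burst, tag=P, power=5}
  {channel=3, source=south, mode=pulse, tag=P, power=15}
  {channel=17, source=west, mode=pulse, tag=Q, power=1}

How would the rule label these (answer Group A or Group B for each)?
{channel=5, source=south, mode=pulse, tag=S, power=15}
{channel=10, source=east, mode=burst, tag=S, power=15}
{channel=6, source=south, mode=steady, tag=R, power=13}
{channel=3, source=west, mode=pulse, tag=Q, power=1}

Checking candidate rules against both groups, what survives is: mode is steady.

Group B, Group B, Group A, Group B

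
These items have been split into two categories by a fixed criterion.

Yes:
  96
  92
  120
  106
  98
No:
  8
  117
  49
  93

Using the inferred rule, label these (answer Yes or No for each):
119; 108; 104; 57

The common property of the 'Yes' items is: even AND at least 49. No 'No' item has it.
119 → 119 is odd, 119 ≥ 49 → No. 108 → 108 is even, 108 ≥ 49 → Yes. 104 → 104 is even, 104 ≥ 49 → Yes. 57 → 57 is odd, 57 ≥ 49 → No.

No, Yes, Yes, No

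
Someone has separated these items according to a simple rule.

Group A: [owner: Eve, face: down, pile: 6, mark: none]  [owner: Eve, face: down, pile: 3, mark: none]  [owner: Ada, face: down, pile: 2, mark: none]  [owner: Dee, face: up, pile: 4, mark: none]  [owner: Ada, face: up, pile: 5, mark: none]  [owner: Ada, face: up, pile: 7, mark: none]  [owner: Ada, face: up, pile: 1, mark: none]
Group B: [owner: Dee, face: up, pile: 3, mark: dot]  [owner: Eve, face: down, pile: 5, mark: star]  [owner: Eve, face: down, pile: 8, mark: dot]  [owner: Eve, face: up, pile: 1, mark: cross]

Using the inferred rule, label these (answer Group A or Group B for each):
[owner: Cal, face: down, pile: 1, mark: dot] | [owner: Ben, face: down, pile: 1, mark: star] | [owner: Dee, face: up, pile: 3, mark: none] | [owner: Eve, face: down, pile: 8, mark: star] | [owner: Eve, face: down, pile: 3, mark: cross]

Group B, Group B, Group A, Group B, Group B

The rule appears to be: mark is none.
[owner: Cal, face: down, pile: 1, mark: dot]: mark is dot — lacks this property, so Group B.
[owner: Ben, face: down, pile: 1, mark: star]: mark is star — lacks this property, so Group B.
[owner: Dee, face: up, pile: 3, mark: none]: mark is none — meets the rule, so Group A.
[owner: Eve, face: down, pile: 8, mark: star]: mark is star — lacks this property, so Group B.
[owner: Eve, face: down, pile: 3, mark: cross]: mark is cross — lacks this property, so Group B.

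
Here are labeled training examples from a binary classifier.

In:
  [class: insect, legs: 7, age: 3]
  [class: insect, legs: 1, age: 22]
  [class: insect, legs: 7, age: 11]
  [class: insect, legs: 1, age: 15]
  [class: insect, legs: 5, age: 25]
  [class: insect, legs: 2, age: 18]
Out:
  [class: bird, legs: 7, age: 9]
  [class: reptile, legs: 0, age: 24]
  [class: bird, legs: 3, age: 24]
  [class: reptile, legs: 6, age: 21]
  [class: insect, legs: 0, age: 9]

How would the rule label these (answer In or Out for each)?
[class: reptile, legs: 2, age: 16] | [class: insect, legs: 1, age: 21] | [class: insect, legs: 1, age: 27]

The rule appears to be: class is insect AND legs ≥ 1.
[class: reptile, legs: 2, age: 16] — class is reptile, legs = 2, hence Out.
[class: insect, legs: 1, age: 21] — class is insect, legs = 1, hence In.
[class: insect, legs: 1, age: 27] — class is insect, legs = 1, hence In.

Out, In, In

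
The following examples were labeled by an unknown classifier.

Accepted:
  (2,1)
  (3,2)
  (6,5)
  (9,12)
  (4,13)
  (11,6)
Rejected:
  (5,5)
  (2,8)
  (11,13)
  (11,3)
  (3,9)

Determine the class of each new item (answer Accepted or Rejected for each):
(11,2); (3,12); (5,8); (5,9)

Accepted, Accepted, Accepted, Rejected

Every 'Accepted' example satisfies: sum is odd. None of the 'Rejected' examples do.
(11,2): Accepted (11+2 = 13). (3,12): Accepted (3+12 = 15). (5,8): Accepted (5+8 = 13). (5,9): Rejected (5+9 = 14).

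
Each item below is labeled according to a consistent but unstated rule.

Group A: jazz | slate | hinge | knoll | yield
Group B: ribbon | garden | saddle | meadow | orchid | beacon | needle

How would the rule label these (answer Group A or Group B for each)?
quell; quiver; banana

Group A, Group B, Group B

A rule that fits every label: length ≤ 5 — true of each 'Group A' example, false of each 'Group B' one.
quell: length 5 — has this property, so Group A. quiver: length 6 — fails the rule, so Group B. banana: length 6 — fails the rule, so Group B.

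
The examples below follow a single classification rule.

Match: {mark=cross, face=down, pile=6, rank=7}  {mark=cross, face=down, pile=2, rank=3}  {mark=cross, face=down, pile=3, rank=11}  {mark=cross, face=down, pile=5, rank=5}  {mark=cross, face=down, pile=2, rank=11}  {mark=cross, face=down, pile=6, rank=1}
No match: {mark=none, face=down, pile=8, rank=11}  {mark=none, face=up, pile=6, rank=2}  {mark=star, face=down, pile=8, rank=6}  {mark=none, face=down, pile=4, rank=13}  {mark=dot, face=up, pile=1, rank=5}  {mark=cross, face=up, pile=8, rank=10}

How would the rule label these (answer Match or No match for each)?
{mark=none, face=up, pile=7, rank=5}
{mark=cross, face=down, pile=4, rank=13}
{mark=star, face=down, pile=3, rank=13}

No match, Match, No match

One predicate separates the groups cleanly: face is down AND mark is cross.
{mark=none, face=up, pile=7, rank=5}: No match (face is up, mark is none). {mark=cross, face=down, pile=4, rank=13}: Match (face is down, mark is cross). {mark=star, face=down, pile=3, rank=13}: No match (face is down, mark is star).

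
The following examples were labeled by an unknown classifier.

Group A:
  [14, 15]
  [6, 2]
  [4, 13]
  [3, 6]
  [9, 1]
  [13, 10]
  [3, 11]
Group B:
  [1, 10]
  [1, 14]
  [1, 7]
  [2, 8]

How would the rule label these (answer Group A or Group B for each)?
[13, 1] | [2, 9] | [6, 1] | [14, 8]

Group A, Group B, Group A, Group A

The common property of the 'Group A' items is: first ≥ 3. No 'Group B' item has it.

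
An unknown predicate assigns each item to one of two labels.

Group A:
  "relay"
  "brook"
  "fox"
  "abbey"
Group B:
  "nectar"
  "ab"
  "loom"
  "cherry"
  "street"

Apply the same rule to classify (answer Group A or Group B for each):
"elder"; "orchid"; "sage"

Looking at the examples, the only property every 'Group A' case has and every 'Group B' case lacks is: odd length.

Group A, Group B, Group B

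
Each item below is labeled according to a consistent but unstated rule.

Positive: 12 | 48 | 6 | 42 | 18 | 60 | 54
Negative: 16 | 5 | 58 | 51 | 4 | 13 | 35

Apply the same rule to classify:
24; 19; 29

Positive, Negative, Negative

The distinguishing property — multiple of 6 — holds for all the 'Positive' cases and none of the 'Negative' cases.
24: 24 = 6·4, checks out → Positive. 19: 19 = 6·3 + 1, does not pass → Negative. 29: 29 = 6·4 + 5, does not pass → Negative.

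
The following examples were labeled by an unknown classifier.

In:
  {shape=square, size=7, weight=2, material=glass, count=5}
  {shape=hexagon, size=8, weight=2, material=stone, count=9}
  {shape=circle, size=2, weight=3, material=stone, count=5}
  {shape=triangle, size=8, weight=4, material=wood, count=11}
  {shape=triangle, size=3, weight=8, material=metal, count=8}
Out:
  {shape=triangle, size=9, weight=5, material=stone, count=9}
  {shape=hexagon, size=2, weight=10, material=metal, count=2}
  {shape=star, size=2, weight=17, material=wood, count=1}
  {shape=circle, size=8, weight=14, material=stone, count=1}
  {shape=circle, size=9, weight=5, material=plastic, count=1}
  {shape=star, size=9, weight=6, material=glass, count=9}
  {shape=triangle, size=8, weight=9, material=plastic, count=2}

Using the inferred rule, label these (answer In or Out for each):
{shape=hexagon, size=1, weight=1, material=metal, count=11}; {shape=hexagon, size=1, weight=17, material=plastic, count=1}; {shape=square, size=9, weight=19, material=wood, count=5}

The common property of the 'In' items is: count ≥ 5 AND size ≤ 8. No 'Out' item has it.
{shape=hexagon, size=1, weight=1, material=metal, count=11}: count = 11, size = 1 — meets the rule, so In. {shape=hexagon, size=1, weight=17, material=plastic, count=1}: count = 1, size = 1 — does not satisfy this, so Out. {shape=square, size=9, weight=19, material=wood, count=5}: count = 5, size = 9 — does not satisfy this, so Out.

In, Out, Out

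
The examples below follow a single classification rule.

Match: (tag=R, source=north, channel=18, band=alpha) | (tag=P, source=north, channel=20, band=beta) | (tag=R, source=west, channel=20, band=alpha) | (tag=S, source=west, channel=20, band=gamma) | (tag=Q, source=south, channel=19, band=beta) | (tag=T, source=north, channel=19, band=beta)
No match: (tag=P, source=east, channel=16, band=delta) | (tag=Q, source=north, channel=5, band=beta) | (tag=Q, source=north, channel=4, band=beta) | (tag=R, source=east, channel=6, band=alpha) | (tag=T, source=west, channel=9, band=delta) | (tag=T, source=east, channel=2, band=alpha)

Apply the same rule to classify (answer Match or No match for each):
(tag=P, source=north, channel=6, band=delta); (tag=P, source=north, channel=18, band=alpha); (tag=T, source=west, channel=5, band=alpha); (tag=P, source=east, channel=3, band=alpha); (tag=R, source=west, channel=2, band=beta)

The pattern is that an item is 'Match' exactly when: channel ≥ 18.
(tag=P, source=north, channel=6, band=delta): channel = 6 — does not satisfy this, so No match.
(tag=P, source=north, channel=18, band=alpha): channel = 18 — meets the rule, so Match.
(tag=T, source=west, channel=5, band=alpha): channel = 5 — does not satisfy this, so No match.
(tag=P, source=east, channel=3, band=alpha): channel = 3 — does not satisfy this, so No match.
(tag=R, source=west, channel=2, band=beta): channel = 2 — does not satisfy this, so No match.

No match, Match, No match, No match, No match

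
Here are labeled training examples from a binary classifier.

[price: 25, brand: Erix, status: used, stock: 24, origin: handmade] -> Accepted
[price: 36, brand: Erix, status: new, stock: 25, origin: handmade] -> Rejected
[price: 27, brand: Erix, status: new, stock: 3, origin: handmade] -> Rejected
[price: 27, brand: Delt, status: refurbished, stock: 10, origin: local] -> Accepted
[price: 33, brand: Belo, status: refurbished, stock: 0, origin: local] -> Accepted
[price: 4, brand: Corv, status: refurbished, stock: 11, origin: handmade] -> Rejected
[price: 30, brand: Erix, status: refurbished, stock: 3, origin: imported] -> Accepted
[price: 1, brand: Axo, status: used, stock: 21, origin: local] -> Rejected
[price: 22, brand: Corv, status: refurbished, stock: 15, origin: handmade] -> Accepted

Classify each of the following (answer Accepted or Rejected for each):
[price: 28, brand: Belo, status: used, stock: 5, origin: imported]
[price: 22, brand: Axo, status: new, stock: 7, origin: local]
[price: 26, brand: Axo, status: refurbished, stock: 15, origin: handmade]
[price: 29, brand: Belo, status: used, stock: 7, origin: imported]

Accepted, Rejected, Accepted, Accepted

A rule that fits every label: status is not new AND price ≥ 22 — true of each 'Accepted' example, false of each 'Rejected' one.
Accepted: [price: 28, brand: Belo, status: used, stock: 5, origin: imported], since status is used, price = 28.
Rejected: [price: 22, brand: Axo, status: new, stock: 7, origin: local], since status is new, price = 22.
Accepted: [price: 26, brand: Axo, status: refurbished, stock: 15, origin: handmade], since status is refurbished, price = 26.
Accepted: [price: 29, brand: Belo, status: used, stock: 7, origin: imported], since status is used, price = 29.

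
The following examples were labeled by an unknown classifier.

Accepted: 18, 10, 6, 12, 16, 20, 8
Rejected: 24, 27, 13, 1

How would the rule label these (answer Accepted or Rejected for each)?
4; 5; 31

Accepted, Rejected, Rejected

The simplest hypothesis consistent with all the labels is: even AND at most 20.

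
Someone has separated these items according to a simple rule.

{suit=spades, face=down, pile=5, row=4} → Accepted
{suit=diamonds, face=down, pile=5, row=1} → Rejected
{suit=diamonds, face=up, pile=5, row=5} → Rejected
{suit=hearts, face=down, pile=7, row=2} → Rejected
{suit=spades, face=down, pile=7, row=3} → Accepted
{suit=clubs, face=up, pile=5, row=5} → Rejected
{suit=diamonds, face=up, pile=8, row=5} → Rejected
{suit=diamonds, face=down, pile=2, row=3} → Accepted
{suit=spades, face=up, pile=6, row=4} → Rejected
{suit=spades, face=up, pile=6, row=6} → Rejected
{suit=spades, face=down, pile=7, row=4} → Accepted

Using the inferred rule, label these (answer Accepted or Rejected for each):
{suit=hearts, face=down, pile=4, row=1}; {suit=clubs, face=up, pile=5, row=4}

The pattern is that an item is 'Accepted' exactly when: face is down AND row ≥ 3.
{suit=hearts, face=down, pile=4, row=1}: Rejected (face is down, row = 1). {suit=clubs, face=up, pile=5, row=4}: Rejected (face is up, row = 4).

Rejected, Rejected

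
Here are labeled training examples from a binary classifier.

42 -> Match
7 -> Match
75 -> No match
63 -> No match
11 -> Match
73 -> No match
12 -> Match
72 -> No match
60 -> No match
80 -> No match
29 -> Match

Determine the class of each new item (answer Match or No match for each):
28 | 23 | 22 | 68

Match, Match, Match, No match

All 'Match' examples share one property — at most 42 — and every 'No match' example lacks it.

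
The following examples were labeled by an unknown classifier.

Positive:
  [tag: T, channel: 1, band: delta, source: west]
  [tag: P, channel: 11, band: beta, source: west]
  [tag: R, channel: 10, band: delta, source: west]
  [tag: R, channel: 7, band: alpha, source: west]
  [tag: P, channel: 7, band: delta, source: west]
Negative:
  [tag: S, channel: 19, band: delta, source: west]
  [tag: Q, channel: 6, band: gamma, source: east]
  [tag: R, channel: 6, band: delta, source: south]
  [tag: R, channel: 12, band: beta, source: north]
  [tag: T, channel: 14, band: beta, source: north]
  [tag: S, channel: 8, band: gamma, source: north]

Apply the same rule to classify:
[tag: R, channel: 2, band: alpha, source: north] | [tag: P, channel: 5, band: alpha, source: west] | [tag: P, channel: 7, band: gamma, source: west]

One predicate separates the groups cleanly: source is west AND channel ≤ 11.

Negative, Positive, Positive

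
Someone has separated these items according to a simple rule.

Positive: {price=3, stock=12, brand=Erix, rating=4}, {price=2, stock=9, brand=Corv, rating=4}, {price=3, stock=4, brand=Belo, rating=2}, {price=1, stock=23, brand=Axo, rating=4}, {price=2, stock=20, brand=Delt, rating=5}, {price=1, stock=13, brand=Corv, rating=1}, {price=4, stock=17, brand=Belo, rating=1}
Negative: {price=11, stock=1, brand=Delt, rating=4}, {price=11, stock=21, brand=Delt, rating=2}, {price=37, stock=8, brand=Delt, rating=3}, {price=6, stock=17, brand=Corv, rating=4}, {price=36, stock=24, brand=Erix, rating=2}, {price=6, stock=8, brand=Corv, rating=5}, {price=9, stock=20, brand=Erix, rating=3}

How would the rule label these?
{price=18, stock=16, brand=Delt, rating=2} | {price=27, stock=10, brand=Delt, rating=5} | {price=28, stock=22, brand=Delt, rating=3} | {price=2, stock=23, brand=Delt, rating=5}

The common property of the 'Positive' items is: price ≤ 4. No 'Negative' item has it.
Negative: {price=18, stock=16, brand=Delt, rating=2}, since price = 18. Negative: {price=27, stock=10, brand=Delt, rating=5}, since price = 27. Negative: {price=28, stock=22, brand=Delt, rating=3}, since price = 28. Positive: {price=2, stock=23, brand=Delt, rating=5}, since price = 2.

Negative, Negative, Negative, Positive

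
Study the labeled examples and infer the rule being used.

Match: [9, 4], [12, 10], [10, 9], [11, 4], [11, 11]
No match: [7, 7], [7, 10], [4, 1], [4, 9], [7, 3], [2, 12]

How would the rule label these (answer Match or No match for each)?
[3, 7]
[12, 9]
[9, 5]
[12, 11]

No match, Match, Match, Match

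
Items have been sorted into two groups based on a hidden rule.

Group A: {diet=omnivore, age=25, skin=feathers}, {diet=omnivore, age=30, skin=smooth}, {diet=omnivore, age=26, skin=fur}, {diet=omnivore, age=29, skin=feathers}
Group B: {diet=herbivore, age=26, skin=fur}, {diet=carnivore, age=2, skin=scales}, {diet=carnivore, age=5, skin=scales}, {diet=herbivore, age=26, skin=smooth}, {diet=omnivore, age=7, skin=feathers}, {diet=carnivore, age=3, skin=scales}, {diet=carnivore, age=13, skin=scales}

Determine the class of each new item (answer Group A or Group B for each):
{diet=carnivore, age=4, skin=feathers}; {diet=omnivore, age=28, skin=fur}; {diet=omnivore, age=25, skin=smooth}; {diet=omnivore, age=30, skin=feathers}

Group B, Group A, Group A, Group A

Rule: diet is omnivore AND age ≥ 13. This holds for each 'Group A' example and fails for each 'Group B' one.
Group B: {diet=carnivore, age=4, skin=feathers}, since diet is carnivore, age = 4. Group A: {diet=omnivore, age=28, skin=fur}, since diet is omnivore, age = 28. Group A: {diet=omnivore, age=25, skin=smooth}, since diet is omnivore, age = 25. Group A: {diet=omnivore, age=30, skin=feathers}, since diet is omnivore, age = 30.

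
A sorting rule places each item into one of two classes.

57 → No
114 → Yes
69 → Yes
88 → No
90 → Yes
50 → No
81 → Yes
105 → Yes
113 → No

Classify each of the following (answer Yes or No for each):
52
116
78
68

No, No, Yes, No

A rule that fits every label: multiple of 3 AND at least 69 — true of each 'Yes' example, false of each 'No' one.
52 → 52 = 3·17 + 1, 52 < 69 → No. 116 → 116 = 3·38 + 2, 116 ≥ 69 → No. 78 → 78 = 3·26, 78 ≥ 69 → Yes. 68 → 68 = 3·22 + 2, 68 < 69 → No.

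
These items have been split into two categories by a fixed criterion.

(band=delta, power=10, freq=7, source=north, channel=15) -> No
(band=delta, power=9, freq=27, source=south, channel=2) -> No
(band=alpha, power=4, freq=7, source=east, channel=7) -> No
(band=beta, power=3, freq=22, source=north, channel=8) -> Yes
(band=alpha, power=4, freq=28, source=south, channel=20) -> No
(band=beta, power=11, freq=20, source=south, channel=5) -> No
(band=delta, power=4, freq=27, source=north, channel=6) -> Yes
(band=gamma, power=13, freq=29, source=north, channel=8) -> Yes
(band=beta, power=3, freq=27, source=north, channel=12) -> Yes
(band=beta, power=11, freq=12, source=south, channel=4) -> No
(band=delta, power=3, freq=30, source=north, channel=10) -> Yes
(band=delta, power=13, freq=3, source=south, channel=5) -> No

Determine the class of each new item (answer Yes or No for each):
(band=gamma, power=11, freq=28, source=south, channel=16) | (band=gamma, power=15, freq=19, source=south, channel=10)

No, No

The distinguishing property — source is north AND freq ≥ 12 — holds for all the 'Yes' cases and none of the 'No' cases.
(band=gamma, power=11, freq=28, source=south, channel=16) → source is south, freq = 28 → No.
(band=gamma, power=15, freq=19, source=south, channel=10) → source is south, freq = 19 → No.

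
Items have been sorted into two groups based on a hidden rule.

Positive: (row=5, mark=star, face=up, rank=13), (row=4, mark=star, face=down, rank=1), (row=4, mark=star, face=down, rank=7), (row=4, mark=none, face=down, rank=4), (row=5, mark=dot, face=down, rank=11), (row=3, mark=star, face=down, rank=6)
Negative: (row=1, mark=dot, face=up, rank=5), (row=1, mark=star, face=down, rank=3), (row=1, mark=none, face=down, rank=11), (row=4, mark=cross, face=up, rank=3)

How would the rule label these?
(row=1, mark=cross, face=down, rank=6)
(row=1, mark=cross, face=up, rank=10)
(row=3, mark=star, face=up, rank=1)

The rule appears to be: rank ≠ 3 AND row ≥ 3.

Negative, Negative, Positive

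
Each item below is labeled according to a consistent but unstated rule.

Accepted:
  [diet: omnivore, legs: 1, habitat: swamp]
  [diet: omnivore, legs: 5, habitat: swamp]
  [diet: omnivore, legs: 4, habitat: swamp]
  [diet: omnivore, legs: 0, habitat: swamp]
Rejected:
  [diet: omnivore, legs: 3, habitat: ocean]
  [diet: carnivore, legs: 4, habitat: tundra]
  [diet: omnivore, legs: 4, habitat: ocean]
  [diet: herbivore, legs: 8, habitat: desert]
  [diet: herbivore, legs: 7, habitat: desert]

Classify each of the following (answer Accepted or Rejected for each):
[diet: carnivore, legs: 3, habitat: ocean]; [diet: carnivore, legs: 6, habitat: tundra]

Checking candidate rules against both groups, what survives is: habitat is swamp.
[diet: carnivore, legs: 3, habitat: ocean]: habitat is ocean, fails the rule → Rejected.
[diet: carnivore, legs: 6, habitat: tundra]: habitat is tundra, fails the rule → Rejected.

Rejected, Rejected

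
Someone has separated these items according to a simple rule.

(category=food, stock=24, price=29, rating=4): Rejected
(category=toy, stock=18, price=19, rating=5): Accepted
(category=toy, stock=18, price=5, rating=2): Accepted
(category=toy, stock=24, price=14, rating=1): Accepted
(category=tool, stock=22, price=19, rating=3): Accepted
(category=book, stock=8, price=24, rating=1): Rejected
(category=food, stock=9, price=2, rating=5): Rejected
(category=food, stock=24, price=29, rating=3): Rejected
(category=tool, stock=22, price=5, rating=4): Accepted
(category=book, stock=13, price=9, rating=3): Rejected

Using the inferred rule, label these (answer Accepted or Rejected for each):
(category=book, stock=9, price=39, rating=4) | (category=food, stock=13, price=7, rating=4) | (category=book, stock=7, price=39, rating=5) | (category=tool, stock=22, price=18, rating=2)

Rejected, Rejected, Rejected, Accepted

The rule appears to be: category is tool OR category is toy.
(category=book, stock=9, price=39, rating=4) — category is book, hence Rejected. (category=food, stock=13, price=7, rating=4) — category is food, hence Rejected. (category=book, stock=7, price=39, rating=5) — category is book, hence Rejected. (category=tool, stock=22, price=18, rating=2) — category is tool, hence Accepted.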